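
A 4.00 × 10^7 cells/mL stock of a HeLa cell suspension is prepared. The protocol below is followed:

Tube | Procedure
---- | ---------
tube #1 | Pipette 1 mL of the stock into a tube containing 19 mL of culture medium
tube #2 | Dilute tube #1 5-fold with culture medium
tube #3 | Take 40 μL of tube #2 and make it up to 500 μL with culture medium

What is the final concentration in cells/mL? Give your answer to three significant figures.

Step 1: 1 mL + 19 mL = 20 mL total → factor 20/1 = 20
Step 2: 5-fold → factor 5
Step 3: 40 μL brought to 500 μL → factor 500/40 = 12.5
Overall dilution factor = 20 × 5 × 12.5 = 1250
Final = 4.00 × 10^7 cells/mL / 1250 = 3.20 × 10^4 cells/mL

3.20 × 10^4 cells/mL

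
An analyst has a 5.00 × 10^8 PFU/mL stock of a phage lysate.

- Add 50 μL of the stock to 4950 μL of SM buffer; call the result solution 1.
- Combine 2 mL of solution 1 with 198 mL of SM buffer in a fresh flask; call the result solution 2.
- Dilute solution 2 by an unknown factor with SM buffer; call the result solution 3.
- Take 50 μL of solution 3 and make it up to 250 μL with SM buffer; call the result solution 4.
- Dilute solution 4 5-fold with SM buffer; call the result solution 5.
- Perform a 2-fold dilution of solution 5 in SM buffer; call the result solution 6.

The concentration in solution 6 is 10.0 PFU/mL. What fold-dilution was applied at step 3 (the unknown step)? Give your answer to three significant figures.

Step 1: 50 μL + 4950 μL = 5000 μL total → factor 5000/50 = 100
Step 2: 2 mL + 198 mL = 200 mL total → factor 200/2 = 100
Step 3: unknown factor x
Step 4: 50 μL brought to 250 μL → factor 250/50 = 5
Step 5: 5-fold → factor 5
Step 6: 2-fold → factor 2
Product of known-step factors = 5 × 10^5
Overall factor = 5.00 × 10^8 PFU/mL / (10.0 PFU/mL) = 5 × 10^7
x = 5 × 10^7 / 5 × 10^5 = 100

100-fold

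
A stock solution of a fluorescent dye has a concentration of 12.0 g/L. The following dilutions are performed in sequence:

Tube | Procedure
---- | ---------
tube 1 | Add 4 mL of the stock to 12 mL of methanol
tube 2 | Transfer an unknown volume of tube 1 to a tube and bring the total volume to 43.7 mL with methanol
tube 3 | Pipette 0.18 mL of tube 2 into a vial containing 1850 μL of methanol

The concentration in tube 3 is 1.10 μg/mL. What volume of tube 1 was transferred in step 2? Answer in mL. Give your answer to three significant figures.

Step 1: 4 mL + 12 mL = 16 mL total → factor 16/4 = 4
Step 2: v brought to 43.7 mL → factor = 43.7 mL/v
Step 3: 0.18 mL + 1850 μL = 2.03 mL total → factor 2.03/0.18 = 11.278
Product of known-step factors = 45.111
Overall factor = 12.0 g/L / (1.10 μg/mL) = 10909
Step-2 factor = 10909 / 45.111 = 241.83
v = 43.7 mL / 241.83 = 0.181 mL

0.181 mL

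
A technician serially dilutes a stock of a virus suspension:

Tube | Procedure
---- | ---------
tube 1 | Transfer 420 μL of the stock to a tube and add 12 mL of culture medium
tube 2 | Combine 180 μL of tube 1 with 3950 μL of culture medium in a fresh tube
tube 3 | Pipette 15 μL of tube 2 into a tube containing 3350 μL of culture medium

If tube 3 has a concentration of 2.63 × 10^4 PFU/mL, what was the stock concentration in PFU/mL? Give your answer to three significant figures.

Step 1: 420 μL + 12 mL = 12420 μL total → factor 12420/420 = 29.571
Step 2: 180 μL + 3950 μL = 4130 μL total → factor 4130/180 = 22.944
Step 3: 15 μL + 3350 μL = 3365 μL total → factor 3365/15 = 224.33
Overall dilution factor = 29.571 × 22.944 × 224.33 = 1.5221 × 10^5
Stock = 2.63 × 10^4 PFU/mL × 1.5221 × 10^5 = 4.00 × 10^9 PFU/mL

4.00 × 10^9 PFU/mL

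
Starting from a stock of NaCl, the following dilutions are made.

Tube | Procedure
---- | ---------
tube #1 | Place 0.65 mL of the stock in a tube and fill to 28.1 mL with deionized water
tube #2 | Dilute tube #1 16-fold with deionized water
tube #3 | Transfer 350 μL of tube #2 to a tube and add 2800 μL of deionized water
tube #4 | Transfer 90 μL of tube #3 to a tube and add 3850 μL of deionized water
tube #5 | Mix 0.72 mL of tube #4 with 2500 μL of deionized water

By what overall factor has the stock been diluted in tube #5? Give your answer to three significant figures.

1.22 × 10^6

Step 1: 0.65 mL brought to 28.1 mL → factor 28.1/0.65 = 43.231
Step 2: 16-fold → factor 16
Step 3: 350 μL + 2800 μL = 3150 μL total → factor 3150/350 = 9
Step 4: 90 μL + 3850 μL = 3940 μL total → factor 3940/90 = 43.778
Step 5: 0.72 mL + 2500 μL = 3.22 mL total → factor 3.22/0.72 = 4.4722
Overall dilution factor = 43.231 × 16 × 9 × 43.778 × 4.4722 = 1.2188 × 10^6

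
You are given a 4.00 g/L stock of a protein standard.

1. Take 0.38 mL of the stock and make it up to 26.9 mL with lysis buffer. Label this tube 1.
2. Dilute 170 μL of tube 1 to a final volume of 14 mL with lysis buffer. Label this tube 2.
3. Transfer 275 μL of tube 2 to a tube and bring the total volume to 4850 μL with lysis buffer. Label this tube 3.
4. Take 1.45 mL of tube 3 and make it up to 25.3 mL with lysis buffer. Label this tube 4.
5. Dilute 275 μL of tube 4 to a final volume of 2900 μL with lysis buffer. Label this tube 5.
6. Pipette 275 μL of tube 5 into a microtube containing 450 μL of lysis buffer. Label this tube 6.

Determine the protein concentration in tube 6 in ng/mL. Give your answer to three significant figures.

Step 1: 0.38 mL brought to 26.9 mL → factor 26.9/0.38 = 70.789
Step 2: 170 μL brought to 14 mL → factor 14000/170 = 82.353
Step 3: 275 μL brought to 4850 μL → factor 4850/275 = 17.636
Step 4: 1.45 mL brought to 25.3 mL → factor 25.3/1.45 = 17.448
Step 5: 275 μL brought to 2900 μL → factor 2900/275 = 10.545
Step 6: 275 μL + 450 μL = 725 μL total → factor 725/275 = 2.6364
Overall dilution factor = 70.789 × 82.353 × 17.636 × 17.448 × 10.545 × 2.6364 = 4.9875 × 10^7
Final = 4.00 g/L / 4.9875 × 10^7 = 8.020 × 10^-8 g/L = 0.0802 ng/mL

0.0802 ng/mL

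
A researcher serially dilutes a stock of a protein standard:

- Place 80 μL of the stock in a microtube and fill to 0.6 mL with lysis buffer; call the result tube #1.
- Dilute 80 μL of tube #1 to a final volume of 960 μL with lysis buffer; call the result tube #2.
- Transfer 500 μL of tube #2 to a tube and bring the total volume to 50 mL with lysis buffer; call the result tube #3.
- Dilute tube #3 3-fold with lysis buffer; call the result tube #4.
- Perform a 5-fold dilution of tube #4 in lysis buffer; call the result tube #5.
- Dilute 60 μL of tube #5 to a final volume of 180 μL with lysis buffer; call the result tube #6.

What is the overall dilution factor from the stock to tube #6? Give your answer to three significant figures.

Step 1: 80 μL brought to 0.6 mL → factor 600/80 = 7.5
Step 2: 80 μL brought to 960 μL → factor 960/80 = 12
Step 3: 500 μL brought to 50 mL → factor 50000/500 = 100
Step 4: 3-fold → factor 3
Step 5: 5-fold → factor 5
Step 6: 60 μL brought to 180 μL → factor 180/60 = 3
Overall dilution factor = 7.5 × 12 × 100 × 3 × 5 × 3 = 4.05 × 10^5

4.05 × 10^5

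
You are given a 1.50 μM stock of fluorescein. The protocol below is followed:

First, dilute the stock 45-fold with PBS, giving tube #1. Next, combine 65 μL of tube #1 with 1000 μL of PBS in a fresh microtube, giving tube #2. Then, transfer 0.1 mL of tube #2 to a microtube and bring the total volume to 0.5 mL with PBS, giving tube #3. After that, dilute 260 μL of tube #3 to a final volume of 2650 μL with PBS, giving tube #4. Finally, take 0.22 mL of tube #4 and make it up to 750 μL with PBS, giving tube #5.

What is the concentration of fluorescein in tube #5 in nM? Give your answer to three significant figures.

Step 1: 45-fold → factor 45
Step 2: 65 μL + 1000 μL = 1065 μL total → factor 1065/65 = 16.385
Step 3: 0.1 mL brought to 0.5 mL → factor 0.5/0.1 = 5
Step 4: 260 μL brought to 2650 μL → factor 2650/260 = 10.192
Step 5: 0.22 mL brought to 750 μL → factor 0.75/0.22 = 3.4091
Overall dilution factor = 45 × 16.385 × 5 × 10.192 × 3.4091 = 1.2809 × 10^5
Final = 1.50 μM / 1.2809 × 10^5 = 1.171 × 10^-5 μM = 0.0117 nM

0.0117 nM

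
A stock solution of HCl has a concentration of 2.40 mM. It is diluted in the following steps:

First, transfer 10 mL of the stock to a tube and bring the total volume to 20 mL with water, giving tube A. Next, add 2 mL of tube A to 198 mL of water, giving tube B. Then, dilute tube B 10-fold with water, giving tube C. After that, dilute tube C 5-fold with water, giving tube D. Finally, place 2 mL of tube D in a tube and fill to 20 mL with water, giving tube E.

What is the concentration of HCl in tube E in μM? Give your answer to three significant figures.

0.0240 μM

Step 1: 10 mL brought to 20 mL → factor 20/10 = 2
Step 2: 2 mL + 198 mL = 200 mL total → factor 200/2 = 100
Step 3: 10-fold → factor 10
Step 4: 5-fold → factor 5
Step 5: 2 mL brought to 20 mL → factor 20/2 = 10
Overall dilution factor = 2 × 100 × 10 × 5 × 10 = 1 × 10^5
Final = 2.40 mM / 1 × 10^5 = 2.400 × 10^-5 mM = 0.0240 μM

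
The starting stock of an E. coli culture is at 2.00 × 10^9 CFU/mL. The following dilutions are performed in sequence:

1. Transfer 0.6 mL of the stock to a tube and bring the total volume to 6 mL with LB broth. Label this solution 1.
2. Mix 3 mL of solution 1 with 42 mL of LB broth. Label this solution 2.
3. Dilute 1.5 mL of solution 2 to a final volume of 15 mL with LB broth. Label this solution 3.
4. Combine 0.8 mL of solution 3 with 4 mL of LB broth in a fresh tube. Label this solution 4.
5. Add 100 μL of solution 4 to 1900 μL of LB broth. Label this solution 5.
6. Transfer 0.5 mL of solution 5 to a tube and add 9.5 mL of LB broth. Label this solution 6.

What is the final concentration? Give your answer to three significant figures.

Step 1: 0.6 mL brought to 6 mL → factor 6/0.6 = 10
Step 2: 3 mL + 42 mL = 45 mL total → factor 45/3 = 15
Step 3: 1.5 mL brought to 15 mL → factor 15/1.5 = 10
Step 4: 0.8 mL + 4 mL = 4.8 mL total → factor 4.8/0.8 = 6
Step 5: 100 μL + 1900 μL = 2000 μL total → factor 2000/100 = 20
Step 6: 0.5 mL + 9.5 mL = 10 mL total → factor 10/0.5 = 20
Overall dilution factor = 10 × 15 × 10 × 6 × 20 × 20 = 3.6 × 10^6
Final = 2.00 × 10^9 CFU/mL / 3.6 × 10^6 = 556 CFU/mL

556 CFU/mL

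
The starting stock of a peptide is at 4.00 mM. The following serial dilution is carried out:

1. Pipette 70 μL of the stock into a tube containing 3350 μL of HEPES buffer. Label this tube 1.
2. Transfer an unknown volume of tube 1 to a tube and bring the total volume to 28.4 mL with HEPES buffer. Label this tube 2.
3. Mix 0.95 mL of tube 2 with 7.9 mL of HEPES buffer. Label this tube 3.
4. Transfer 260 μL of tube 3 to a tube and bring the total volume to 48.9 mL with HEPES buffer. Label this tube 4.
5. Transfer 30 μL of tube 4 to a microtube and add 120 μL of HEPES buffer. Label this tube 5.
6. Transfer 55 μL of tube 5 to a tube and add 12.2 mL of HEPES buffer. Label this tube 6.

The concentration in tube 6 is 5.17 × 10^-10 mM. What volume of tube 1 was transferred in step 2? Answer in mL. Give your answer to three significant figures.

Step 1: 70 μL + 3350 μL = 3420 μL total → factor 3420/70 = 48.857
Step 2: v brought to 28.4 mL → factor = 28.4 mL/v
Step 3: 0.95 mL + 7.9 mL = 8.85 mL total → factor 8.85/0.95 = 9.3158
Step 4: 260 μL brought to 48.9 mL → factor 48900/260 = 188.08
Step 5: 30 μL + 120 μL = 150 μL total → factor 150/30 = 5
Step 6: 55 μL + 12.2 mL = 12255 μL total → factor 12255/55 = 222.82
Product of known-step factors = 9.5368 × 10^7
Overall factor = 4.00 mM / (5.17 × 10^-10 mM) = 7.7369 × 10^9
Step-2 factor = 7.7369 × 10^9 / 9.5368 × 10^7 = 81.127
v = 28.4 mL / 81.127 = 0.350 mL

0.350 mL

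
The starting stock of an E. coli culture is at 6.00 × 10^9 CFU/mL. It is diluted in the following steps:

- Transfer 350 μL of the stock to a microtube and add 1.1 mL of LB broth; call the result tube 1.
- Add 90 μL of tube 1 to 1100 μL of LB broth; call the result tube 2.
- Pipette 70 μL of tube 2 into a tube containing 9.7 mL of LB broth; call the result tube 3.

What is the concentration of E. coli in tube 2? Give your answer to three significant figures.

1.10 × 10^8 CFU/mL

Step 1: 350 μL + 1.1 mL = 1450 μL total → factor 1450/350 = 4.1429
Step 2: 90 μL + 1100 μL = 1190 μL total → factor 1190/90 = 13.222
Dilution factor through tube 2 = 4.1429 × 13.222 = 54.778
[tube 2] = 6.00 × 10^9 CFU/mL / 54.778 = 1.10 × 10^8 CFU/mL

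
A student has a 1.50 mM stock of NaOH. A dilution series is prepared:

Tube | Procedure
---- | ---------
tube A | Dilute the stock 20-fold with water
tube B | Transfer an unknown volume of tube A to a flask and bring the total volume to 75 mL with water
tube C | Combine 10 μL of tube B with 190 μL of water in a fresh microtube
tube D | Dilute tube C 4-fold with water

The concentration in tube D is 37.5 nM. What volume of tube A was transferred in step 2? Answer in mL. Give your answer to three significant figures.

3.00 mL

Step 1: 20-fold → factor 20
Step 2: v brought to 75 mL → factor = 75 mL/v
Step 3: 10 μL + 190 μL = 200 μL total → factor 200/10 = 20
Step 4: 4-fold → factor 4
Product of known-step factors = 1600
Overall factor = 1.50 mM / (37.5 nM) = 40000
Step-2 factor = 40000 / 1600 = 25
v = 75 mL / 25 = 3.00 mL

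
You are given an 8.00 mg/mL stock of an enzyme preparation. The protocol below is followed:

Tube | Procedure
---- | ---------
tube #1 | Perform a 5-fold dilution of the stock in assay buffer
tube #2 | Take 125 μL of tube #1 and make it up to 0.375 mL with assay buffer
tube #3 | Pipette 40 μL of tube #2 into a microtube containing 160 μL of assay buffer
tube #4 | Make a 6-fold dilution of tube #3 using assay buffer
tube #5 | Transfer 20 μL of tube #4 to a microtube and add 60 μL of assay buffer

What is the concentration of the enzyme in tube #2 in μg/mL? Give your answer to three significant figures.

Step 1: 5-fold → factor 5
Step 2: 125 μL brought to 0.375 mL → factor 375/125 = 3
Dilution factor through tube #2 = 5 × 3 = 15
[tube #2] = 8.00 mg/mL / 15 = 0.5333 mg/mL = 533 μg/mL

533 μg/mL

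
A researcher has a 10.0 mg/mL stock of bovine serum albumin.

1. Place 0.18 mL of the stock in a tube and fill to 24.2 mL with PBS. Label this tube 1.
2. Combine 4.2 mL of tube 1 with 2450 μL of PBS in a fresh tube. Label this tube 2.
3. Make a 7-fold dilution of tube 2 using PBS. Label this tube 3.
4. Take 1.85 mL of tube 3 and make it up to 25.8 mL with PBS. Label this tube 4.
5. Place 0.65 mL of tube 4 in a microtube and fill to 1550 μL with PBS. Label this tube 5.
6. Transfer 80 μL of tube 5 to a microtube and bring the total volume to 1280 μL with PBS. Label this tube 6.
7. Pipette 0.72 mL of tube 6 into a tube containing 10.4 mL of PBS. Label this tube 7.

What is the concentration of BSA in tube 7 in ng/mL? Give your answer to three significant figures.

Step 1: 0.18 mL brought to 24.2 mL → factor 24.2/0.18 = 134.44
Step 2: 4.2 mL + 2450 μL = 6.65 mL total → factor 6.65/4.2 = 1.5833
Step 3: 7-fold → factor 7
Step 4: 1.85 mL brought to 25.8 mL → factor 25.8/1.85 = 13.946
Step 5: 0.65 mL brought to 1550 μL → factor 1.55/0.65 = 2.3846
Step 6: 80 μL brought to 1280 μL → factor 1280/80 = 16
Step 7: 0.72 mL + 10.4 mL = 11.12 mL total → factor 11.12/0.72 = 15.444
Overall dilution factor = 134.44 × 1.5833 × 7 × 13.946 × 2.3846 × 16 × 15.444 = 1.2245 × 10^7
Final = 10.0 mg/mL / 1.2245 × 10^7 = 8.166 × 10^-7 mg/mL = 0.817 ng/mL

0.817 ng/mL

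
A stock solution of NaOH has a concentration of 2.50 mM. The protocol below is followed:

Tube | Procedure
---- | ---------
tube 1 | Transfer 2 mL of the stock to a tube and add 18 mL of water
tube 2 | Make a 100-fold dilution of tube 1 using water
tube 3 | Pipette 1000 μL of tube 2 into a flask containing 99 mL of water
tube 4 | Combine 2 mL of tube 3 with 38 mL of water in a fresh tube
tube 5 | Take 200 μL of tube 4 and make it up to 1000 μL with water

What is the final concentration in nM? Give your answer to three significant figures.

Step 1: 2 mL + 18 mL = 20 mL total → factor 20/2 = 10
Step 2: 100-fold → factor 100
Step 3: 1000 μL + 99 mL = 1 × 10^5 μL total → factor 1 × 10^5/1000 = 100
Step 4: 2 mL + 38 mL = 40 mL total → factor 40/2 = 20
Step 5: 200 μL brought to 1000 μL → factor 1000/200 = 5
Overall dilution factor = 10 × 100 × 100 × 20 × 5 = 1 × 10^7
Final = 2.50 mM / 1 × 10^7 = 2.500 × 10^-7 mM = 0.250 nM

0.250 nM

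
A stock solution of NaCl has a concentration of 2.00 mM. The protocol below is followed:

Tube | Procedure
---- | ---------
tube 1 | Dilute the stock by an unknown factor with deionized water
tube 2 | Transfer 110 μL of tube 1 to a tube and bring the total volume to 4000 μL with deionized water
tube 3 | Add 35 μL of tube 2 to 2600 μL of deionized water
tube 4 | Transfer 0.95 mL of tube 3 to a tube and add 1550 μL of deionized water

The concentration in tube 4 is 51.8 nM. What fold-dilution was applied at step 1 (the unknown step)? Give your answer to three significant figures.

Step 1: unknown factor x
Step 2: 110 μL brought to 4000 μL → factor 4000/110 = 36.364
Step 3: 35 μL + 2600 μL = 2635 μL total → factor 2635/35 = 75.286
Step 4: 0.95 mL + 1550 μL = 2.5 mL total → factor 2.5/0.95 = 2.6316
Product of known-step factors = 7204.4
Overall factor = 2.00 mM / (51.8 nM) = 38610
x = 38610 / 7204.4 = 5.36

5.36-fold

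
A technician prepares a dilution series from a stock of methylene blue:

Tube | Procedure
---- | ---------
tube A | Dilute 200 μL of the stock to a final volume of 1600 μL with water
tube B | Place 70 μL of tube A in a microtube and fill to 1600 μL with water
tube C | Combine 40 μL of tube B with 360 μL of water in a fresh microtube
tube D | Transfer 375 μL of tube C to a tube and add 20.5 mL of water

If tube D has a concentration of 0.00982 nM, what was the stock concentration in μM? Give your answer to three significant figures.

1.00 μM

Step 1: 200 μL brought to 1600 μL → factor 1600/200 = 8
Step 2: 70 μL brought to 1600 μL → factor 1600/70 = 22.857
Step 3: 40 μL + 360 μL = 400 μL total → factor 400/40 = 10
Step 4: 375 μL + 20.5 mL = 20875 μL total → factor 20875/375 = 55.667
Overall dilution factor = 8 × 22.857 × 10 × 55.667 = 1.0179 × 10^5
Stock = 0.00982 nM × 1.0179 × 10^5 = 999.6 nM = 1.00 μM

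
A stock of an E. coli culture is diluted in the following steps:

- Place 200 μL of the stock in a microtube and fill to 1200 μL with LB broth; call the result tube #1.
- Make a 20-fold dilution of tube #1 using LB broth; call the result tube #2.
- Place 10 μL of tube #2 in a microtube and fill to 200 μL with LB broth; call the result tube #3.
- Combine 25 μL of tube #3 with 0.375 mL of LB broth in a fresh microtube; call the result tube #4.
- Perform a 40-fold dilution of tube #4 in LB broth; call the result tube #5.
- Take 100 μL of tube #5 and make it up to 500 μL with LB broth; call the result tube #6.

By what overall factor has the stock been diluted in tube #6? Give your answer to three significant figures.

7.68 × 10^6

Step 1: 200 μL brought to 1200 μL → factor 1200/200 = 6
Step 2: 20-fold → factor 20
Step 3: 10 μL brought to 200 μL → factor 200/10 = 20
Step 4: 25 μL + 0.375 mL = 400 μL total → factor 400/25 = 16
Step 5: 40-fold → factor 40
Step 6: 100 μL brought to 500 μL → factor 500/100 = 5
Overall dilution factor = 6 × 20 × 20 × 16 × 40 × 5 = 7.68 × 10^6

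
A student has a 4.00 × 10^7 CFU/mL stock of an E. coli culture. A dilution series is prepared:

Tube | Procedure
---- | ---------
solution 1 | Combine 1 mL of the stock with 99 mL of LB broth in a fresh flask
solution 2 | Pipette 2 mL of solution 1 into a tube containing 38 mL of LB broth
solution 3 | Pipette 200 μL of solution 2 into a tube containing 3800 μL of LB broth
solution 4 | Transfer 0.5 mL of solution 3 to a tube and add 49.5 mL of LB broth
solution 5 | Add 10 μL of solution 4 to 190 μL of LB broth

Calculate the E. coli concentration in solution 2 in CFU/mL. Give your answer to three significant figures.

2.00 × 10^4 CFU/mL

Step 1: 1 mL + 99 mL = 100 mL total → factor 100/1 = 100
Step 2: 2 mL + 38 mL = 40 mL total → factor 40/2 = 20
Dilution factor through solution 2 = 100 × 20 = 2000
[solution 2] = 4.00 × 10^7 CFU/mL / 2000 = 2.00 × 10^4 CFU/mL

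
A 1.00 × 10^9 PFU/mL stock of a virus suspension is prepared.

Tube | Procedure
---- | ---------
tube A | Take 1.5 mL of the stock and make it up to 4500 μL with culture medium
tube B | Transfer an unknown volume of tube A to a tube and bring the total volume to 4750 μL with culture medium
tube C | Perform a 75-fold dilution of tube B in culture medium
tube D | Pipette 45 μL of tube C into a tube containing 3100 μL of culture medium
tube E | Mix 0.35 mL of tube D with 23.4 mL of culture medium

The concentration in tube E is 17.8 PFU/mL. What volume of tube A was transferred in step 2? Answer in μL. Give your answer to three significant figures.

90.2 μL

Step 1: 1.5 mL brought to 4500 μL → factor 4.5/1.5 = 3
Step 2: v brought to 4750 μL → factor = 4750 μL/v
Step 3: 75-fold → factor 75
Step 4: 45 μL + 3100 μL = 3145 μL total → factor 3145/45 = 69.889
Step 5: 0.35 mL + 23.4 mL = 23.75 mL total → factor 23.75/0.35 = 67.857
Product of known-step factors = 1.0671 × 10^6
Overall factor = 1.00 × 10^9 PFU/mL / (17.8 PFU/mL) = 5.618 × 10^7
Step-2 factor = 5.618 × 10^7 / 1.0671 × 10^6 = 52.649
v = 4750 μL / 52.649 = 90.2 μL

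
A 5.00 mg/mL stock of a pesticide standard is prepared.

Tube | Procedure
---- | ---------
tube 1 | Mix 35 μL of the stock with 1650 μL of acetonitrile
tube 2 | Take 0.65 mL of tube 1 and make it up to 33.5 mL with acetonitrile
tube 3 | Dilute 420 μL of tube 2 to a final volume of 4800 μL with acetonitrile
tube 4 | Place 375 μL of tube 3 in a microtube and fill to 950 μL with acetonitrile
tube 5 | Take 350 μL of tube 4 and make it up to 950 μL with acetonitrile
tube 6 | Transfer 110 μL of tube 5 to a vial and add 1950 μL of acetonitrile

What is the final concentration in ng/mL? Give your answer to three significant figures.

Step 1: 35 μL + 1650 μL = 1685 μL total → factor 1685/35 = 48.143
Step 2: 0.65 mL brought to 33.5 mL → factor 33.5/0.65 = 51.538
Step 3: 420 μL brought to 4800 μL → factor 4800/420 = 11.429
Step 4: 375 μL brought to 950 μL → factor 950/375 = 2.5333
Step 5: 350 μL brought to 950 μL → factor 950/350 = 2.7143
Step 6: 110 μL + 1950 μL = 2060 μL total → factor 2060/110 = 18.727
Overall dilution factor = 48.143 × 51.538 × 11.429 × 2.5333 × 2.7143 × 18.727 = 3.6516 × 10^6
Final = 5.00 mg/mL / 3.6516 × 10^6 = 1.369 × 10^-6 mg/mL = 1.37 ng/mL

1.37 ng/mL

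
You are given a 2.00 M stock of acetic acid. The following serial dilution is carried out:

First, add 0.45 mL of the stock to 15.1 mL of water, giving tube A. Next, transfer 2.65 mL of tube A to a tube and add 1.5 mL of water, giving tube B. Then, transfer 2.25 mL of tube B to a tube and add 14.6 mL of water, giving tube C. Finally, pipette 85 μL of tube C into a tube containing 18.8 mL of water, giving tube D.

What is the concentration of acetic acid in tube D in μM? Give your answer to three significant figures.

Step 1: 0.45 mL + 15.1 mL = 15.55 mL total → factor 15.55/0.45 = 34.556
Step 2: 2.65 mL + 1.5 mL = 4.15 mL total → factor 4.15/2.65 = 1.566
Step 3: 2.25 mL + 14.6 mL = 16.85 mL total → factor 16.85/2.25 = 7.4889
Step 4: 85 μL + 18.8 mL = 18885 μL total → factor 18885/85 = 222.18
Overall dilution factor = 34.556 × 1.566 × 7.4889 × 222.18 = 90040
Final = 2.00 M / 90040 = 2.221 × 10^-5 M = 22.2 μM

22.2 μM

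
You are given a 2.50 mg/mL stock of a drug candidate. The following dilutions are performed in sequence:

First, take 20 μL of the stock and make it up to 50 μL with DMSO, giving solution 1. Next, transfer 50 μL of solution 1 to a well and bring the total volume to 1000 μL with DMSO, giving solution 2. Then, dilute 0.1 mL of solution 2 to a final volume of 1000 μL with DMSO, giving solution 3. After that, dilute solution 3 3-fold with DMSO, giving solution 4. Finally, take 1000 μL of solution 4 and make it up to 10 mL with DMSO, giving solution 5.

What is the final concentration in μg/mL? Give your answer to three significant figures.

Step 1: 20 μL brought to 50 μL → factor 50/20 = 2.5
Step 2: 50 μL brought to 1000 μL → factor 1000/50 = 20
Step 3: 0.1 mL brought to 1000 μL → factor 1/0.1 = 10
Step 4: 3-fold → factor 3
Step 5: 1000 μL brought to 10 mL → factor 10000/1000 = 10
Overall dilution factor = 2.5 × 20 × 10 × 3 × 10 = 15000
Final = 2.50 mg/mL / 15000 = 0.0001667 mg/mL = 0.167 μg/mL

0.167 μg/mL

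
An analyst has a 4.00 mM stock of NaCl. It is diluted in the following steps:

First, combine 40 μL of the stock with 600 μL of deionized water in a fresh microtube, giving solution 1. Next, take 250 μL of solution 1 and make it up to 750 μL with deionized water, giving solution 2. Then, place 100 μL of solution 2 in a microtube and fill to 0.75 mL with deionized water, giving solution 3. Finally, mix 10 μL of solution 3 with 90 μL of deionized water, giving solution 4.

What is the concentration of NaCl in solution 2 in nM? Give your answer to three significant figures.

8.33 × 10^4 nM

Step 1: 40 μL + 600 μL = 640 μL total → factor 640/40 = 16
Step 2: 250 μL brought to 750 μL → factor 750/250 = 3
Dilution factor through solution 2 = 16 × 3 = 48
[solution 2] = 4.00 mM / 48 = 0.08333 mM = 8.33 × 10^4 nM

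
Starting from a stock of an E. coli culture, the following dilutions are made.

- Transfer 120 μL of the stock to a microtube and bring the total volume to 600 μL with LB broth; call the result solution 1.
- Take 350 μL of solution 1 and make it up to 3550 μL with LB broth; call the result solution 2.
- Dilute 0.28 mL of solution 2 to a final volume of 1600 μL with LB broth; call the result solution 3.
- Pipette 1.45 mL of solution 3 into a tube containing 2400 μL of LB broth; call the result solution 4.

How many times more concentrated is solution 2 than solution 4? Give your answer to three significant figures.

Step 1: 120 μL brought to 600 μL → factor 600/120 = 5
Step 2: 350 μL brought to 3550 μL → factor 3550/350 = 10.143
Step 3: 0.28 mL brought to 1600 μL → factor 1.6/0.28 = 5.7143
Step 4: 1.45 mL + 2400 μL = 3.85 mL total → factor 3.85/1.45 = 2.6552
Dilution factor to solution 2 = 50.714; to solution 4 = 769.46
[solution 2]/[solution 4] = (factor to solution 4)/(factor to solution 2) = 769.46/50.714 = 15.2

15.2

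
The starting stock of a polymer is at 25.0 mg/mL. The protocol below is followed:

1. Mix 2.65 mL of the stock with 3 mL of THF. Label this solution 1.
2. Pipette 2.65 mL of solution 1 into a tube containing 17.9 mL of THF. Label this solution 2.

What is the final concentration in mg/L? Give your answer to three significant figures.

1.51 × 10^3 mg/L

Step 1: 2.65 mL + 3 mL = 5.65 mL total → factor 5.65/2.65 = 2.1321
Step 2: 2.65 mL + 17.9 mL = 20.55 mL total → factor 20.55/2.65 = 7.7547
Overall dilution factor = 2.1321 × 7.7547 = 16.534
Final = 25.0 mg/mL / 16.534 = 1.512 mg/mL = 1.51 × 10^3 mg/L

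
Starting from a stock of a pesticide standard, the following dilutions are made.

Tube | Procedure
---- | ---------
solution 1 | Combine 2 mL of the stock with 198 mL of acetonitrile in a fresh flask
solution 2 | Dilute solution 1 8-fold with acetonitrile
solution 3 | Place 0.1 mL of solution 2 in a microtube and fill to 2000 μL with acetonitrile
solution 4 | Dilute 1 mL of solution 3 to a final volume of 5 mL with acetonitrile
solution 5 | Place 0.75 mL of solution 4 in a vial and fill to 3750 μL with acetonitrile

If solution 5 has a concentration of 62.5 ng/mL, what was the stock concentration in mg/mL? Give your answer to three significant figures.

25.0 mg/mL

Step 1: 2 mL + 198 mL = 200 mL total → factor 200/2 = 100
Step 2: 8-fold → factor 8
Step 3: 0.1 mL brought to 2000 μL → factor 2/0.1 = 20
Step 4: 1 mL brought to 5 mL → factor 5/1 = 5
Step 5: 0.75 mL brought to 3750 μL → factor 3.75/0.75 = 5
Overall dilution factor = 100 × 8 × 20 × 5 × 5 = 4 × 10^5
Stock = 62.5 ng/mL × 4 × 10^5 = 2.500 × 10^7 ng/mL = 25.0 mg/mL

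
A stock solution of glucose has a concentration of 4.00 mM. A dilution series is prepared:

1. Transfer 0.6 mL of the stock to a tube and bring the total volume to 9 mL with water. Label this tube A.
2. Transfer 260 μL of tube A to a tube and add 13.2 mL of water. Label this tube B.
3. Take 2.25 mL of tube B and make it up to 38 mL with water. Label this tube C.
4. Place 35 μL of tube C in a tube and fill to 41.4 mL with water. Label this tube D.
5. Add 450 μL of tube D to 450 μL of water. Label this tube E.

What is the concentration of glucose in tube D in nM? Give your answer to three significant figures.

0.258 nM

Step 1: 0.6 mL brought to 9 mL → factor 9/0.6 = 15
Step 2: 260 μL + 13.2 mL = 13460 μL total → factor 13460/260 = 51.769
Step 3: 2.25 mL brought to 38 mL → factor 38/2.25 = 16.889
Step 4: 35 μL brought to 41.4 mL → factor 41400/35 = 1182.9
Dilution factor through tube D = 15 × 51.769 × 16.889 × 1182.9 = 1.5513 × 10^7
[tube D] = 4.00 mM / 1.5513 × 10^7 = 2.578 × 10^-7 mM = 0.258 nM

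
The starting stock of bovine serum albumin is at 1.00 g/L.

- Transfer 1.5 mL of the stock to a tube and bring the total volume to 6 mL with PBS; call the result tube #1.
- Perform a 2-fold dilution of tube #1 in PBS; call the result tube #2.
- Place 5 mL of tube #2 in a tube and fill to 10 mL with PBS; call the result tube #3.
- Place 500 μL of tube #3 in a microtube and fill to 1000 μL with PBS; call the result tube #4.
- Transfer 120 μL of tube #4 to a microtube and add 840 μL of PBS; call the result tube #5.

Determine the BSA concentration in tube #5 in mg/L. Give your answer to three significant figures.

3.91 mg/L

Step 1: 1.5 mL brought to 6 mL → factor 6/1.5 = 4
Step 2: 2-fold → factor 2
Step 3: 5 mL brought to 10 mL → factor 10/5 = 2
Step 4: 500 μL brought to 1000 μL → factor 1000/500 = 2
Step 5: 120 μL + 840 μL = 960 μL total → factor 960/120 = 8
Overall dilution factor = 4 × 2 × 2 × 2 × 8 = 256
Final = 1.00 g/L / 256 = 0.003906 g/L = 3.91 mg/L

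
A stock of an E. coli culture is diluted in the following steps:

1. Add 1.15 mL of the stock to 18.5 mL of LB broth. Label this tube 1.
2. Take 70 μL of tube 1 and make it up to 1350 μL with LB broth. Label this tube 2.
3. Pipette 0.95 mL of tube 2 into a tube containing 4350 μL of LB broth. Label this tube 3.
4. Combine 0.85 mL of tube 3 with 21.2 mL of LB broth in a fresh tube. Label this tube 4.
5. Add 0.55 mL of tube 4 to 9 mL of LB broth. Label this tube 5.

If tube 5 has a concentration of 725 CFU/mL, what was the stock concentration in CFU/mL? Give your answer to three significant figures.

6.00 × 10^8 CFU/mL

Step 1: 1.15 mL + 18.5 mL = 19.65 mL total → factor 19.65/1.15 = 17.087
Step 2: 70 μL brought to 1350 μL → factor 1350/70 = 19.286
Step 3: 0.95 mL + 4350 μL = 5.3 mL total → factor 5.3/0.95 = 5.5789
Step 4: 0.85 mL + 21.2 mL = 22.05 mL total → factor 22.05/0.85 = 25.941
Step 5: 0.55 mL + 9 mL = 9.55 mL total → factor 9.55/0.55 = 17.364
Overall dilution factor = 17.087 × 19.286 × 5.5789 × 25.941 × 17.364 = 8.281 × 10^5
Stock = 725 CFU/mL × 8.281 × 10^5 = 6.00 × 10^8 CFU/mL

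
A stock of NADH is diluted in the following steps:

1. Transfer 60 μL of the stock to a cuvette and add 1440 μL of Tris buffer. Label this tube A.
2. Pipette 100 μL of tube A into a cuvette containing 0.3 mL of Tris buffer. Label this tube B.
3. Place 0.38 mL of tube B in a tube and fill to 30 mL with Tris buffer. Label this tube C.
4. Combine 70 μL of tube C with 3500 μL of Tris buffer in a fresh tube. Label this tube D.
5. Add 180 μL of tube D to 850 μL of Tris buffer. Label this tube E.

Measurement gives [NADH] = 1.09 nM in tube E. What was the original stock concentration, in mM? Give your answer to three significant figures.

Step 1: 60 μL + 1440 μL = 1500 μL total → factor 1500/60 = 25
Step 2: 100 μL + 0.3 mL = 400 μL total → factor 400/100 = 4
Step 3: 0.38 mL brought to 30 mL → factor 30/0.38 = 78.947
Step 4: 70 μL + 3500 μL = 3570 μL total → factor 3570/70 = 51
Step 5: 180 μL + 850 μL = 1030 μL total → factor 1030/180 = 5.7222
Overall dilution factor = 25 × 4 × 78.947 × 51 × 5.7222 = 2.3039 × 10^6
Stock = 1.09 nM × 2.3039 × 10^6 = 2.511 × 10^6 nM = 2.51 mM

2.51 mM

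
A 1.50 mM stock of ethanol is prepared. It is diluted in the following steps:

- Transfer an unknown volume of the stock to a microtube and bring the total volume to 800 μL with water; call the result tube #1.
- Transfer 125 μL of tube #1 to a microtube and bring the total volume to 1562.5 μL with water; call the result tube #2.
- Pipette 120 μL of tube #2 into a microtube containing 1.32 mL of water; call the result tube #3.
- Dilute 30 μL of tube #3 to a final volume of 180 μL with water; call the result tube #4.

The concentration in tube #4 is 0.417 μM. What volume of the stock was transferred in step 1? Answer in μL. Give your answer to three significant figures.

Step 1: v brought to 800 μL → factor = 800 μL/v
Step 2: 125 μL brought to 1562.5 μL → factor 1562.5/125 = 12.5
Step 3: 120 μL + 1.32 mL = 1440 μL total → factor 1440/120 = 12
Step 4: 30 μL brought to 180 μL → factor 180/30 = 6
Product of known-step factors = 900
Overall factor = 1.50 mM / (0.417 μM) = 3597.1
Step-1 factor = 3597.1 / 900 = 3.9968
v = 800 μL / 3.9968 = 200 μL

200 μL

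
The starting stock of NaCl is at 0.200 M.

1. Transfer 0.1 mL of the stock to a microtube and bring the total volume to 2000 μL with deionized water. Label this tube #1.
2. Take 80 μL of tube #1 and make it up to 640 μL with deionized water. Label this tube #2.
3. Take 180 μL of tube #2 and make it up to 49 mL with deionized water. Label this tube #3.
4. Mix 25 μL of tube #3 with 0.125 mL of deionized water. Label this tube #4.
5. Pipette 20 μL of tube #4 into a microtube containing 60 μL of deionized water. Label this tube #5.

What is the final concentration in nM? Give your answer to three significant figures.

191 nM

Step 1: 0.1 mL brought to 2000 μL → factor 2/0.1 = 20
Step 2: 80 μL brought to 640 μL → factor 640/80 = 8
Step 3: 180 μL brought to 49 mL → factor 49000/180 = 272.22
Step 4: 25 μL + 0.125 mL = 150 μL total → factor 150/25 = 6
Step 5: 20 μL + 60 μL = 80 μL total → factor 80/20 = 4
Overall dilution factor = 20 × 8 × 272.22 × 6 × 4 = 1.0453 × 10^6
Final = 0.200 M / 1.0453 × 10^6 = 1.913 × 10^-7 M = 191 nM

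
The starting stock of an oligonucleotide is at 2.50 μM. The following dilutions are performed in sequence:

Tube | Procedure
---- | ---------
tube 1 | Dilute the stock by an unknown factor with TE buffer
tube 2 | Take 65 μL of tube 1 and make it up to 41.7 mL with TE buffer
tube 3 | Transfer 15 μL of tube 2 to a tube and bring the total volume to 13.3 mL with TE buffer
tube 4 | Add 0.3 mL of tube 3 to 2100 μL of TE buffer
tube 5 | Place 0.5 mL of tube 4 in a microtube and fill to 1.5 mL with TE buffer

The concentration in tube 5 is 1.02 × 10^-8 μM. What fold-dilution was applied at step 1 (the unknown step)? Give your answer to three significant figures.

18.0-fold

Step 1: unknown factor x
Step 2: 65 μL brought to 41.7 mL → factor 41700/65 = 641.54
Step 3: 15 μL brought to 13.3 mL → factor 13300/15 = 886.67
Step 4: 0.3 mL + 2100 μL = 2.4 mL total → factor 2.4/0.3 = 8
Step 5: 0.5 mL brought to 1.5 mL → factor 1.5/0.5 = 3
Product of known-step factors = 1.3652 × 10^7
Overall factor = 2.50 μM / (1.02 × 10^-8 μM) = 2.451 × 10^8
x = 2.451 × 10^8 / 1.3652 × 10^7 = 18.0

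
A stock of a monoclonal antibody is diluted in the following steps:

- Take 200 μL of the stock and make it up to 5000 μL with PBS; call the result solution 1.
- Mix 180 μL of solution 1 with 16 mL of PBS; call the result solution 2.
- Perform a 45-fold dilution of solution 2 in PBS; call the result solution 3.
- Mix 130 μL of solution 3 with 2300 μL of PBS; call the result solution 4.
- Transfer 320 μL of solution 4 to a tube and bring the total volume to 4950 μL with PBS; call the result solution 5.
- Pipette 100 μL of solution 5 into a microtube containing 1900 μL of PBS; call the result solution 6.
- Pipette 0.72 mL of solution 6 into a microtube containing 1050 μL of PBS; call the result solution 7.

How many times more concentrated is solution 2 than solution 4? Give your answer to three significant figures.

841

Step 1: 200 μL brought to 5000 μL → factor 5000/200 = 25
Step 2: 180 μL + 16 mL = 16180 μL total → factor 16180/180 = 89.889
Step 3: 45-fold → factor 45
Step 4: 130 μL + 2300 μL = 2430 μL total → factor 2430/130 = 18.692
Dilution factor to solution 2 = 2247.2; to solution 4 = 1.8903 × 10^6
[solution 2]/[solution 4] = (factor to solution 4)/(factor to solution 2) = 1.8903 × 10^6/2247.2 = 841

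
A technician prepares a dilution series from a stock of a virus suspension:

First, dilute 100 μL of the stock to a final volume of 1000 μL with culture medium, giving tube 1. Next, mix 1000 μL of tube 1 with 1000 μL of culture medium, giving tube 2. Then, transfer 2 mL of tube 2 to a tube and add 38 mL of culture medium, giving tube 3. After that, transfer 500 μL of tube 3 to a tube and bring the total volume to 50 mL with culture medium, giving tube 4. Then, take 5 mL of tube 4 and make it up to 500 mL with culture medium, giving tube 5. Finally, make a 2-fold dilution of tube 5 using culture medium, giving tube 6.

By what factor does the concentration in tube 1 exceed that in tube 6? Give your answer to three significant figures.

8.00 × 10^5

Step 1: 100 μL brought to 1000 μL → factor 1000/100 = 10
Step 2: 1000 μL + 1000 μL = 2000 μL total → factor 2000/1000 = 2
Step 3: 2 mL + 38 mL = 40 mL total → factor 40/2 = 20
Step 4: 500 μL brought to 50 mL → factor 50000/500 = 100
Step 5: 5 mL brought to 500 mL → factor 500/5 = 100
Step 6: 2-fold → factor 2
Dilution factor to tube 1 = 10; to tube 6 = 8 × 10^6
[tube 1]/[tube 6] = (factor to tube 6)/(factor to tube 1) = 8 × 10^6/10 = 8.00 × 10^5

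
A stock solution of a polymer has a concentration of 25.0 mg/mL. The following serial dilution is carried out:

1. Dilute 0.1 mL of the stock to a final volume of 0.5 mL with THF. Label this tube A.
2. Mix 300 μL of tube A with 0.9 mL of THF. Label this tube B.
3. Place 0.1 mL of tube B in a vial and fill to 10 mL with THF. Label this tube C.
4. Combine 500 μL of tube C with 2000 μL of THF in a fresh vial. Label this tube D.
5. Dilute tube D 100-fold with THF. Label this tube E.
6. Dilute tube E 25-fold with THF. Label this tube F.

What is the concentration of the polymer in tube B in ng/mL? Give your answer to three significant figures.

Step 1: 0.1 mL brought to 0.5 mL → factor 0.5/0.1 = 5
Step 2: 300 μL + 0.9 mL = 1200 μL total → factor 1200/300 = 4
Dilution factor through tube B = 5 × 4 = 20
[tube B] = 25.0 mg/mL / 20 = 1.250 mg/mL = 1.25 × 10^6 ng/mL

1.25 × 10^6 ng/mL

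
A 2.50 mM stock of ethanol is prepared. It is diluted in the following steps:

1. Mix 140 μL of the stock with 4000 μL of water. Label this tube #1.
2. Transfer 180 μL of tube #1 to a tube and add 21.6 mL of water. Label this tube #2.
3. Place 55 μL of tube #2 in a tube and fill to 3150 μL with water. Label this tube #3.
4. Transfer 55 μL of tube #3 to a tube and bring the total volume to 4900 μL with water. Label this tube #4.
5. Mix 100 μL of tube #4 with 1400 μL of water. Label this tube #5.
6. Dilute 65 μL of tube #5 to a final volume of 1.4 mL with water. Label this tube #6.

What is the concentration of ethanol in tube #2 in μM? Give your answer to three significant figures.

0.699 μM

Step 1: 140 μL + 4000 μL = 4140 μL total → factor 4140/140 = 29.571
Step 2: 180 μL + 21.6 mL = 21780 μL total → factor 21780/180 = 121
Dilution factor through tube #2 = 29.571 × 121 = 3578.1
[tube #2] = 2.50 mM / 3578.1 = 0.0006987 mM = 0.699 μM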